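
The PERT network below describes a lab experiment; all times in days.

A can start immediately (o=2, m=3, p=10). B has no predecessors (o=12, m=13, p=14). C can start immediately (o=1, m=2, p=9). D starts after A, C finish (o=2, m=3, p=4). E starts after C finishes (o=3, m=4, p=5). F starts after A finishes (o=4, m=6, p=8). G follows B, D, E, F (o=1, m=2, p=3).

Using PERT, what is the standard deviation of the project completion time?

te_A = (2 + 4·3 + 10)/6 = 24/6 = 4; σ²_A = ((10−2)/6)² = 1.778
te_B = (12 + 4·13 + 14)/6 = 78/6 = 13; σ²_B = ((14−12)/6)² = 0.111
te_C = (1 + 4·2 + 9)/6 = 18/6 = 3; σ²_C = ((9−1)/6)² = 1.778
te_D = (2 + 4·3 + 4)/6 = 18/6 = 3; σ²_D = ((4−2)/6)² = 0.111
te_E = (3 + 4·4 + 5)/6 = 24/6 = 4; σ²_E = ((5−3)/6)² = 0.111
te_F = (4 + 4·6 + 8)/6 = 36/6 = 6; σ²_F = ((8−4)/6)² = 0.444
te_G = (1 + 4·2 + 3)/6 = 12/6 = 2; σ²_G = ((3−1)/6)² = 0.111

Forward pass:
ES_A = 0; EF_A = 4
ES_B = 0; EF_B = 13
ES_C = 0; EF_C = 3
ES_D = max(EF_A=4, EF_C=3) = 4; EF_D = 4+3 = 7
ES_E = 3; EF_E = 3+4 = 7
ES_F = 4; EF_F = 4+6 = 10
ES_G = max(EF_B=13, EF_D=7, EF_E=7, EF_F=10) = 13; EF_G = 13+2 = 15
Expected project duration μ = 15 days. Critical path: B → G.

Variance along critical path = 0.111 + 0.111 = 0.222
σ = √0.222 = 0.471 days

0.47 days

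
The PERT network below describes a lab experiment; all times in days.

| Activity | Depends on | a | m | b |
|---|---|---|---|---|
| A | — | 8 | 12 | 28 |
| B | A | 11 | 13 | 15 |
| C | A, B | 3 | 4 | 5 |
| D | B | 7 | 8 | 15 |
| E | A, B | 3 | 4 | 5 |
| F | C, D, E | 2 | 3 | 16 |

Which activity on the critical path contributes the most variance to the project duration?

A

te_A = (8 + 4·12 + 28)/6 = 84/6 = 14; σ²_A = ((28−8)/6)² = 11.111
te_B = (11 + 4·13 + 15)/6 = 78/6 = 13; σ²_B = ((15−11)/6)² = 0.444
te_C = (3 + 4·4 + 5)/6 = 24/6 = 4; σ²_C = ((5−3)/6)² = 0.111
te_D = (7 + 4·8 + 15)/6 = 54/6 = 9; σ²_D = ((15−7)/6)² = 1.778
te_E = (3 + 4·4 + 5)/6 = 24/6 = 4; σ²_E = ((5−3)/6)² = 0.111
te_F = (2 + 4·3 + 16)/6 = 30/6 = 5; σ²_F = ((16−2)/6)² = 5.444

Forward pass:
ES_A = 0; EF_A = 14
ES_B = 14; EF_B = 14+13 = 27
ES_C = max(EF_A=14, EF_B=27) = 27; EF_C = 27+4 = 31
ES_D = 27; EF_D = 27+9 = 36
ES_E = max(EF_A=14, EF_B=27) = 27; EF_E = 27+4 = 31
ES_F = max(EF_C=31, EF_D=36, EF_E=31) = 36; EF_F = 36+5 = 41
Expected project duration μ = 41 days. Critical path: A → B → D → F.

Variances on critical path: σ²_A=11.111, σ²_B=0.444, σ²_D=1.778, σ²_F=5.444.
Largest is σ²_A = 11.111.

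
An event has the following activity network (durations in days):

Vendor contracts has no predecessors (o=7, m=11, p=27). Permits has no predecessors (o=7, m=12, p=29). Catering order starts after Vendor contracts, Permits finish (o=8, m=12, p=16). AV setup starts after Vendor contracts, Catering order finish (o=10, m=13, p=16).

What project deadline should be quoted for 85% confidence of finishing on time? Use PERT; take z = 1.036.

te_Vendor contracts = (7 + 4·11 + 27)/6 = 78/6 = 13; σ²_Vendor contracts = ((27−7)/6)² = 11.111
te_Permits = (7 + 4·12 + 29)/6 = 84/6 = 14; σ²_Permits = ((29−7)/6)² = 13.444
te_Catering order = (8 + 4·12 + 16)/6 = 72/6 = 12; σ²_Catering order = ((16−8)/6)² = 1.778
te_AV setup = (10 + 4·13 + 16)/6 = 78/6 = 13; σ²_AV setup = ((16−10)/6)² = 1.000

Forward pass:
ES_Vendor contracts = 0; EF_Vendor contracts = 13
ES_Permits = 0; EF_Permits = 14
ES_Catering order = max(EF_Vendor contracts=13, EF_Permits=14) = 14; EF_Catering order = 14+12 = 26
ES_AV setup = max(EF_Vendor contracts=13, EF_Catering order=26) = 26; EF_AV setup = 26+13 = 39
Expected project duration μ = 39 days. Critical path: Permits → Catering order → AV setup.

Variance along critical path = 13.444 + 1.778 + 1.000 = 16.222; σ = 4.028 days.
D = μ + z·σ = 39 + 1.036·4.028 = 43.2 days

43.2 days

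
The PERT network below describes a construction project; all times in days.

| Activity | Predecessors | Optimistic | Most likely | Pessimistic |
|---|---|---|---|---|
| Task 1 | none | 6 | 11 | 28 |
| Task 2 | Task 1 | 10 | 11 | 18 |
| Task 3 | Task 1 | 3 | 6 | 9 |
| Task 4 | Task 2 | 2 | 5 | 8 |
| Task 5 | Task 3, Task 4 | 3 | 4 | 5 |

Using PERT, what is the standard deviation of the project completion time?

te_Task 1 = (6 + 4·11 + 28)/6 = 78/6 = 13; σ²_Task 1 = ((28−6)/6)² = 13.444
te_Task 2 = (10 + 4·11 + 18)/6 = 72/6 = 12; σ²_Task 2 = ((18−10)/6)² = 1.778
te_Task 3 = (3 + 4·6 + 9)/6 = 36/6 = 6; σ²_Task 3 = ((9−3)/6)² = 1.000
te_Task 4 = (2 + 4·5 + 8)/6 = 30/6 = 5; σ²_Task 4 = ((8−2)/6)² = 1.000
te_Task 5 = (3 + 4·4 + 5)/6 = 24/6 = 4; σ²_Task 5 = ((5−3)/6)² = 0.111

Forward pass:
ES_Task 1 = 0; EF_Task 1 = 13
ES_Task 2 = 13; EF_Task 2 = 13+12 = 25
ES_Task 3 = 13; EF_Task 3 = 13+6 = 19
ES_Task 4 = 25; EF_Task 4 = 25+5 = 30
ES_Task 5 = max(EF_Task 3=19, EF_Task 4=30) = 30; EF_Task 5 = 30+4 = 34
Expected project duration μ = 34 days. Critical path: Task 1 → Task 2 → Task 4 → Task 5.

Variance along critical path = 13.444 + 1.778 + 1.000 + 0.111 = 16.333
σ = √16.333 = 4.041 days

4.04 days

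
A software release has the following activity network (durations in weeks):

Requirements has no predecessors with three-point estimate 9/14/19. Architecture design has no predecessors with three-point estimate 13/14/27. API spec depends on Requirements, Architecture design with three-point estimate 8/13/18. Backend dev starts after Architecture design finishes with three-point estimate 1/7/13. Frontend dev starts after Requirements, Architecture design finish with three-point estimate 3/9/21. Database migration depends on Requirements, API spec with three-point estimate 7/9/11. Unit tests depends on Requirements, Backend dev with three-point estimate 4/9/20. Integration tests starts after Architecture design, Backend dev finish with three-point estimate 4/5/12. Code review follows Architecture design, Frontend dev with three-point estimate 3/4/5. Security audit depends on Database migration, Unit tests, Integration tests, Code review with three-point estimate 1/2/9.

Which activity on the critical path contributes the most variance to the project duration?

te_Requirements = (9 + 4·14 + 19)/6 = 84/6 = 14; σ²_Requirements = ((19−9)/6)² = 2.778
te_Architecture design = (13 + 4·14 + 27)/6 = 96/6 = 16; σ²_Architecture design = ((27−13)/6)² = 5.444
te_API spec = (8 + 4·13 + 18)/6 = 78/6 = 13; σ²_API spec = ((18−8)/6)² = 2.778
te_Backend dev = (1 + 4·7 + 13)/6 = 42/6 = 7; σ²_Backend dev = ((13−1)/6)² = 4.000
te_Frontend dev = (3 + 4·9 + 21)/6 = 60/6 = 10; σ²_Frontend dev = ((21−3)/6)² = 9.000
te_Database migration = (7 + 4·9 + 11)/6 = 54/6 = 9; σ²_Database migration = ((11−7)/6)² = 0.444
te_Unit tests = (4 + 4·9 + 20)/6 = 60/6 = 10; σ²_Unit tests = ((20−4)/6)² = 7.111
te_Integration tests = (4 + 4·5 + 12)/6 = 36/6 = 6; σ²_Integration tests = ((12−4)/6)² = 1.778
te_Code review = (3 + 4·4 + 5)/6 = 24/6 = 4; σ²_Code review = ((5−3)/6)² = 0.111
te_Security audit = (1 + 4·2 + 9)/6 = 18/6 = 3; σ²_Security audit = ((9−1)/6)² = 1.778

Forward pass:
ES_Requirements = 0; EF_Requirements = 14
ES_Architecture design = 0; EF_Architecture design = 16
ES_API spec = max(EF_Requirements=14, EF_Architecture design=16) = 16; EF_API spec = 16+13 = 29
ES_Backend dev = 16; EF_Backend dev = 16+7 = 23
ES_Frontend dev = max(EF_Requirements=14, EF_Architecture design=16) = 16; EF_Frontend dev = 16+10 = 26
ES_Database migration = max(EF_Requirements=14, EF_API spec=29) = 29; EF_Database migration = 29+9 = 38
ES_Unit tests = max(EF_Requirements=14, EF_Backend dev=23) = 23; EF_Unit tests = 23+10 = 33
ES_Integration tests = max(EF_Architecture design=16, EF_Backend dev=23) = 23; EF_Integration tests = 23+6 = 29
ES_Code review = max(EF_Architecture design=16, EF_Frontend dev=26) = 26; EF_Code review = 26+4 = 30
ES_Security audit = max(EF_Database migration=38, EF_Unit tests=33, EF_Integration tests=29, EF_Code review=30) = 38; EF_Security audit = 38+3 = 41
Expected project duration μ = 41 weeks. Critical path: Architecture design → API spec → Database migration → Security audit.

Variances on critical path: σ²_Architecture design=5.444, σ²_API spec=2.778, σ²_Database migration=0.444, σ²_Security audit=1.778.
Largest is σ²_Architecture design = 5.444.

Architecture design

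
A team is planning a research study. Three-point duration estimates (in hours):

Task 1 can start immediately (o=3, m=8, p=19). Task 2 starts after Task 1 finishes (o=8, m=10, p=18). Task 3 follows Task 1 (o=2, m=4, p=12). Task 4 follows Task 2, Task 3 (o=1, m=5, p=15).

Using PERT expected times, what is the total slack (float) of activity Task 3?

6 hours

te_Task 1 = (3 + 4·8 + 19)/6 = 54/6 = 9
te_Task 2 = (8 + 4·10 + 18)/6 = 66/6 = 11
te_Task 3 = (2 + 4·4 + 12)/6 = 30/6 = 5
te_Task 4 = (1 + 4·5 + 15)/6 = 36/6 = 6

Forward pass:
ES_Task 1 = 0; EF_Task 1 = 9
ES_Task 2 = 9; EF_Task 2 = 9+11 = 20
ES_Task 3 = 9; EF_Task 3 = 9+5 = 14
ES_Task 4 = max(EF_Task 2=20, EF_Task 3=14) = 20; EF_Task 4 = 20+6 = 26
Expected project duration μ = 26 hours. Critical path: Task 1 → Task 2 → Task 4.

Backward pass:
LF_Task 4 = 26; LS_Task 4 = 26−6 = 20
LF_Task 3 = LS_Task 4 = 20; LS_Task 3 = 20−5 = 15
LF_Task 2 = LS_Task 4 = 20; LS_Task 2 = 20−11 = 9
LF_Task 1 = min(LS_Task 2=9, LS_Task 3=15) = 9; LS_Task 1 = 9−9 = 0
Slack_Task 3 = LS_Task 3 − ES_Task 3 = 15 − 9 = 6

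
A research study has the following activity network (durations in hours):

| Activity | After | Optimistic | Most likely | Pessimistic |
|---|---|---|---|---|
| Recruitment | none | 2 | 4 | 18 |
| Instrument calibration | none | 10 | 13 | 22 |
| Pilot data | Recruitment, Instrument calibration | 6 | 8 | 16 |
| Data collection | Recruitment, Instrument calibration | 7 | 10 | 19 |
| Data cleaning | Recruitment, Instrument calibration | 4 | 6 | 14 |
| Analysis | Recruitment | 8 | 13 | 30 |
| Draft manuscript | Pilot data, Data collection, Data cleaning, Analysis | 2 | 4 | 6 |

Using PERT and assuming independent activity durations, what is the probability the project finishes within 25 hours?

0.084

te_Recruitment = (2 + 4·4 + 18)/6 = 36/6 = 6; σ²_Recruitment = ((18−2)/6)² = 7.111
te_Instrument calibration = (10 + 4·13 + 22)/6 = 84/6 = 14; σ²_Instrument calibration = ((22−10)/6)² = 4.000
te_Pilot data = (6 + 4·8 + 16)/6 = 54/6 = 9; σ²_Pilot data = ((16−6)/6)² = 2.778
te_Data collection = (7 + 4·10 + 19)/6 = 66/6 = 11; σ²_Data collection = ((19−7)/6)² = 4.000
te_Data cleaning = (4 + 4·6 + 14)/6 = 42/6 = 7; σ²_Data cleaning = ((14−4)/6)² = 2.778
te_Analysis = (8 + 4·13 + 30)/6 = 90/6 = 15; σ²_Analysis = ((30−8)/6)² = 13.444
te_Draft manuscript = (2 + 4·4 + 6)/6 = 24/6 = 4; σ²_Draft manuscript = ((6−2)/6)² = 0.444

Forward pass:
ES_Recruitment = 0; EF_Recruitment = 6
ES_Instrument calibration = 0; EF_Instrument calibration = 14
ES_Pilot data = max(EF_Recruitment=6, EF_Instrument calibration=14) = 14; EF_Pilot data = 14+9 = 23
ES_Data collection = max(EF_Recruitment=6, EF_Instrument calibration=14) = 14; EF_Data collection = 14+11 = 25
ES_Data cleaning = max(EF_Recruitment=6, EF_Instrument calibration=14) = 14; EF_Data cleaning = 14+7 = 21
ES_Analysis = 6; EF_Analysis = 6+15 = 21
ES_Draft manuscript = max(EF_Pilot data=23, EF_Data collection=25, EF_Data cleaning=21, EF_Analysis=21) = 25; EF_Draft manuscript = 25+4 = 29
Expected project duration μ = 29 hours. Critical path: Instrument calibration → Data collection → Draft manuscript.

Variance along critical path = 4.000 + 4.000 + 0.444 = 8.444; σ = √8.444 = 2.906 hours.
Z = (25 − 29) / 2.906 = -1.376
P(T ≤ 25) = Φ(-1.376) ≈ 0.084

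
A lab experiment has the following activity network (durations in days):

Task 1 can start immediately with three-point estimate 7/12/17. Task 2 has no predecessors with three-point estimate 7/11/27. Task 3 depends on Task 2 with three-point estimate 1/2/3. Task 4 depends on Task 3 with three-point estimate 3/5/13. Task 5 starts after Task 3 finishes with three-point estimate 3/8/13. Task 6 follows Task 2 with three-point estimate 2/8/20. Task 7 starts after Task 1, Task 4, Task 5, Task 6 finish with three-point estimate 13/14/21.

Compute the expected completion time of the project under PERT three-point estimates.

38 days

te_Task 1 = (7 + 4·12 + 17)/6 = 72/6 = 12
te_Task 2 = (7 + 4·11 + 27)/6 = 78/6 = 13
te_Task 3 = (1 + 4·2 + 3)/6 = 12/6 = 2
te_Task 4 = (3 + 4·5 + 13)/6 = 36/6 = 6
te_Task 5 = (3 + 4·8 + 13)/6 = 48/6 = 8
te_Task 6 = (2 + 4·8 + 20)/6 = 54/6 = 9
te_Task 7 = (13 + 4·14 + 21)/6 = 90/6 = 15

Forward pass:
ES_Task 1 = 0; EF_Task 1 = 12
ES_Task 2 = 0; EF_Task 2 = 13
ES_Task 3 = 13; EF_Task 3 = 13+2 = 15
ES_Task 4 = 15; EF_Task 4 = 15+6 = 21
ES_Task 5 = 15; EF_Task 5 = 15+8 = 23
ES_Task 6 = 13; EF_Task 6 = 13+9 = 22
ES_Task 7 = max(EF_Task 1=12, EF_Task 4=21, EF_Task 5=23, EF_Task 6=22) = 23; EF_Task 7 = 23+15 = 38
Expected project duration μ = 38 days. Critical path: Task 2 → Task 3 → Task 5 → Task 7.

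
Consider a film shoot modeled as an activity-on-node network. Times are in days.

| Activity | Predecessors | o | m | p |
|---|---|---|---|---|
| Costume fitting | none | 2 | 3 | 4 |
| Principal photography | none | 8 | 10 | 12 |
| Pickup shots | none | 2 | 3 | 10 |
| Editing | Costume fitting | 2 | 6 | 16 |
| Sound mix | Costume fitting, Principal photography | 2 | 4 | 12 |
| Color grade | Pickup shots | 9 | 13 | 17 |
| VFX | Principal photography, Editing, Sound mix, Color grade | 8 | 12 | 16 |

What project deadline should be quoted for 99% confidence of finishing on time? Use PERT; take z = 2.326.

34.4 days

te_Costume fitting = (2 + 4·3 + 4)/6 = 18/6 = 3; σ²_Costume fitting = ((4−2)/6)² = 0.111
te_Principal photography = (8 + 4·10 + 12)/6 = 60/6 = 10; σ²_Principal photography = ((12−8)/6)² = 0.444
te_Pickup shots = (2 + 4·3 + 10)/6 = 24/6 = 4; σ²_Pickup shots = ((10−2)/6)² = 1.778
te_Editing = (2 + 4·6 + 16)/6 = 42/6 = 7; σ²_Editing = ((16−2)/6)² = 5.444
te_Sound mix = (2 + 4·4 + 12)/6 = 30/6 = 5; σ²_Sound mix = ((12−2)/6)² = 2.778
te_Color grade = (9 + 4·13 + 17)/6 = 78/6 = 13; σ²_Color grade = ((17−9)/6)² = 1.778
te_VFX = (8 + 4·12 + 16)/6 = 72/6 = 12; σ²_VFX = ((16−8)/6)² = 1.778

Forward pass:
ES_Costume fitting = 0; EF_Costume fitting = 3
ES_Principal photography = 0; EF_Principal photography = 10
ES_Pickup shots = 0; EF_Pickup shots = 4
ES_Editing = 3; EF_Editing = 3+7 = 10
ES_Sound mix = max(EF_Costume fitting=3, EF_Principal photography=10) = 10; EF_Sound mix = 10+5 = 15
ES_Color grade = 4; EF_Color grade = 4+13 = 17
ES_VFX = max(EF_Principal photography=10, EF_Editing=10, EF_Sound mix=15, EF_Color grade=17) = 17; EF_VFX = 17+12 = 29
Expected project duration μ = 29 days. Critical path: Pickup shots → Color grade → VFX.

Variance along critical path = 1.778 + 1.778 + 1.778 = 5.333; σ = 2.309 days.
D = μ + z·σ = 29 + 2.326·2.309 = 34.4 days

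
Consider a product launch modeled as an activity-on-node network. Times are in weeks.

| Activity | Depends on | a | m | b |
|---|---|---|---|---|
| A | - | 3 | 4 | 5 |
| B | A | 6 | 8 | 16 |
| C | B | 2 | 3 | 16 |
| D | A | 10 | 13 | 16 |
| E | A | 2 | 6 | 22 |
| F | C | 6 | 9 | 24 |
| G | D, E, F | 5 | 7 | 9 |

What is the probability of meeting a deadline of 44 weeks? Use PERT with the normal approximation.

te_A = (3 + 4·4 + 5)/6 = 24/6 = 4; σ²_A = ((5−3)/6)² = 0.111
te_B = (6 + 4·8 + 16)/6 = 54/6 = 9; σ²_B = ((16−6)/6)² = 2.778
te_C = (2 + 4·3 + 16)/6 = 30/6 = 5; σ²_C = ((16−2)/6)² = 5.444
te_D = (10 + 4·13 + 16)/6 = 78/6 = 13; σ²_D = ((16−10)/6)² = 1.000
te_E = (2 + 4·6 + 22)/6 = 48/6 = 8; σ²_E = ((22−2)/6)² = 11.111
te_F = (6 + 4·9 + 24)/6 = 66/6 = 11; σ²_F = ((24−6)/6)² = 9.000
te_G = (5 + 4·7 + 9)/6 = 42/6 = 7; σ²_G = ((9−5)/6)² = 0.444

Forward pass:
ES_A = 0; EF_A = 4
ES_B = 4; EF_B = 4+9 = 13
ES_C = 13; EF_C = 13+5 = 18
ES_D = 4; EF_D = 4+13 = 17
ES_E = 4; EF_E = 4+8 = 12
ES_F = 18; EF_F = 18+11 = 29
ES_G = max(EF_D=17, EF_E=12, EF_F=29) = 29; EF_G = 29+7 = 36
Expected project duration μ = 36 weeks. Critical path: A → B → C → F → G.

Variance along critical path = 0.111 + 2.778 + 5.444 + 9.000 + 0.444 = 17.778; σ = √17.778 = 4.216 weeks.
Z = (44 − 36) / 4.216 = 1.897
P(T ≤ 44) = Φ(1.897) ≈ 0.971

0.971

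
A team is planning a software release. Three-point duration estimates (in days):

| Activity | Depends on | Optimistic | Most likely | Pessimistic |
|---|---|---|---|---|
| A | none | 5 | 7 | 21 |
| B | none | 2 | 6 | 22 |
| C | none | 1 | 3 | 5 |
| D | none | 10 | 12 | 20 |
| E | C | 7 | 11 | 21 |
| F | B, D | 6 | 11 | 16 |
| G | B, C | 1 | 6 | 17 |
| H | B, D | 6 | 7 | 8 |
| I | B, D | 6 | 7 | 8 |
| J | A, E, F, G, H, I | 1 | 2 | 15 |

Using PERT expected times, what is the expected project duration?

te_A = (5 + 4·7 + 21)/6 = 54/6 = 9
te_B = (2 + 4·6 + 22)/6 = 48/6 = 8
te_C = (1 + 4·3 + 5)/6 = 18/6 = 3
te_D = (10 + 4·12 + 20)/6 = 78/6 = 13
te_E = (7 + 4·11 + 21)/6 = 72/6 = 12
te_F = (6 + 4·11 + 16)/6 = 66/6 = 11
te_G = (1 + 4·6 + 17)/6 = 42/6 = 7
te_H = (6 + 4·7 + 8)/6 = 42/6 = 7
te_I = (6 + 4·7 + 8)/6 = 42/6 = 7
te_J = (1 + 4·2 + 15)/6 = 24/6 = 4

Forward pass:
ES_A = 0; EF_A = 9
ES_B = 0; EF_B = 8
ES_C = 0; EF_C = 3
ES_D = 0; EF_D = 13
ES_E = 3; EF_E = 3+12 = 15
ES_F = max(EF_B=8, EF_D=13) = 13; EF_F = 13+11 = 24
ES_G = max(EF_B=8, EF_C=3) = 8; EF_G = 8+7 = 15
ES_H = max(EF_B=8, EF_D=13) = 13; EF_H = 13+7 = 20
ES_I = max(EF_B=8, EF_D=13) = 13; EF_I = 13+7 = 20
ES_J = max(EF_A=9, EF_E=15, EF_F=24, EF_G=15, EF_H=20, EF_I=20) = 24; EF_J = 24+4 = 28
Expected project duration μ = 28 days. Critical path: D → F → J.

28 days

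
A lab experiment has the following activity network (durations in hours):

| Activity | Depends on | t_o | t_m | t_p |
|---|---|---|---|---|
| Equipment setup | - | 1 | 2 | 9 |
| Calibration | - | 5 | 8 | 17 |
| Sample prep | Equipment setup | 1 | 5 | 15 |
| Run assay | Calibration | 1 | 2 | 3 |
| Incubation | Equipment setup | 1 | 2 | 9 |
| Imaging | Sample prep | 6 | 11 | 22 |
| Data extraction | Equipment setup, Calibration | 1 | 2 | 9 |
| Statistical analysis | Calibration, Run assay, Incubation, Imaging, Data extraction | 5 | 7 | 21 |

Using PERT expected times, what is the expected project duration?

30 hours

te_Equipment setup = (1 + 4·2 + 9)/6 = 18/6 = 3
te_Calibration = (5 + 4·8 + 17)/6 = 54/6 = 9
te_Sample prep = (1 + 4·5 + 15)/6 = 36/6 = 6
te_Run assay = (1 + 4·2 + 3)/6 = 12/6 = 2
te_Incubation = (1 + 4·2 + 9)/6 = 18/6 = 3
te_Imaging = (6 + 4·11 + 22)/6 = 72/6 = 12
te_Data extraction = (1 + 4·2 + 9)/6 = 18/6 = 3
te_Statistical analysis = (5 + 4·7 + 21)/6 = 54/6 = 9

Forward pass:
ES_Equipment setup = 0; EF_Equipment setup = 3
ES_Calibration = 0; EF_Calibration = 9
ES_Sample prep = 3; EF_Sample prep = 3+6 = 9
ES_Run assay = 9; EF_Run assay = 9+2 = 11
ES_Incubation = 3; EF_Incubation = 3+3 = 6
ES_Imaging = 9; EF_Imaging = 9+12 = 21
ES_Data extraction = max(EF_Equipment setup=3, EF_Calibration=9) = 9; EF_Data extraction = 9+3 = 12
ES_Statistical analysis = max(EF_Calibration=9, EF_Run assay=11, EF_Incubation=6, EF_Imaging=21, EF_Data extraction=12) = 21; EF_Statistical analysis = 21+9 = 30
Expected project duration μ = 30 hours. Critical path: Equipment setup → Sample prep → Imaging → Statistical analysis.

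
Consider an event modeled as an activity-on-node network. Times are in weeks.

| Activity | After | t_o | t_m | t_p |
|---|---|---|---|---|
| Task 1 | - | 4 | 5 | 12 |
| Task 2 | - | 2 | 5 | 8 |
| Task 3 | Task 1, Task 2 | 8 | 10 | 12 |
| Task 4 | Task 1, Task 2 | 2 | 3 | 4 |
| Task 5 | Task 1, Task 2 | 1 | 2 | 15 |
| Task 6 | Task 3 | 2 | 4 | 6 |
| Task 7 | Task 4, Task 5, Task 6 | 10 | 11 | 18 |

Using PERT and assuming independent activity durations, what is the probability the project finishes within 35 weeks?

te_Task 1 = (4 + 4·5 + 12)/6 = 36/6 = 6; σ²_Task 1 = ((12−4)/6)² = 1.778
te_Task 2 = (2 + 4·5 + 8)/6 = 30/6 = 5; σ²_Task 2 = ((8−2)/6)² = 1.000
te_Task 3 = (8 + 4·10 + 12)/6 = 60/6 = 10; σ²_Task 3 = ((12−8)/6)² = 0.444
te_Task 4 = (2 + 4·3 + 4)/6 = 18/6 = 3; σ²_Task 4 = ((4−2)/6)² = 0.111
te_Task 5 = (1 + 4·2 + 15)/6 = 24/6 = 4; σ²_Task 5 = ((15−1)/6)² = 5.444
te_Task 6 = (2 + 4·4 + 6)/6 = 24/6 = 4; σ²_Task 6 = ((6−2)/6)² = 0.444
te_Task 7 = (10 + 4·11 + 18)/6 = 72/6 = 12; σ²_Task 7 = ((18−10)/6)² = 1.778

Forward pass:
ES_Task 1 = 0; EF_Task 1 = 6
ES_Task 2 = 0; EF_Task 2 = 5
ES_Task 3 = max(EF_Task 1=6, EF_Task 2=5) = 6; EF_Task 3 = 6+10 = 16
ES_Task 4 = max(EF_Task 1=6, EF_Task 2=5) = 6; EF_Task 4 = 6+3 = 9
ES_Task 5 = max(EF_Task 1=6, EF_Task 2=5) = 6; EF_Task 5 = 6+4 = 10
ES_Task 6 = 16; EF_Task 6 = 16+4 = 20
ES_Task 7 = max(EF_Task 4=9, EF_Task 5=10, EF_Task 6=20) = 20; EF_Task 7 = 20+12 = 32
Expected project duration μ = 32 weeks. Critical path: Task 1 → Task 3 → Task 6 → Task 7.

Variance along critical path = 1.778 + 0.444 + 0.444 + 1.778 = 4.444; σ = √4.444 = 2.108 weeks.
Z = (35 − 32) / 2.108 = 1.423
P(T ≤ 35) = Φ(1.423) ≈ 0.923

0.923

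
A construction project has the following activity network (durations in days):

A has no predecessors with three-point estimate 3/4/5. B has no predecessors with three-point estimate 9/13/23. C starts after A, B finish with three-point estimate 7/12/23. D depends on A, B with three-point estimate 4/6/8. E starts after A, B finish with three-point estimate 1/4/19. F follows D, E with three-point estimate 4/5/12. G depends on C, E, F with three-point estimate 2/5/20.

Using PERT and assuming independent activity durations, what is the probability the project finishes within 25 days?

te_A = (3 + 4·4 + 5)/6 = 24/6 = 4; σ²_A = ((5−3)/6)² = 0.111
te_B = (9 + 4·13 + 23)/6 = 84/6 = 14; σ²_B = ((23−9)/6)² = 5.444
te_C = (7 + 4·12 + 23)/6 = 78/6 = 13; σ²_C = ((23−7)/6)² = 7.111
te_D = (4 + 4·6 + 8)/6 = 36/6 = 6; σ²_D = ((8−4)/6)² = 0.444
te_E = (1 + 4·4 + 19)/6 = 36/6 = 6; σ²_E = ((19−1)/6)² = 9.000
te_F = (4 + 4·5 + 12)/6 = 36/6 = 6; σ²_F = ((12−4)/6)² = 1.778
te_G = (2 + 4·5 + 20)/6 = 42/6 = 7; σ²_G = ((20−2)/6)² = 9.000

Forward pass:
ES_A = 0; EF_A = 4
ES_B = 0; EF_B = 14
ES_C = max(EF_A=4, EF_B=14) = 14; EF_C = 14+13 = 27
ES_D = max(EF_A=4, EF_B=14) = 14; EF_D = 14+6 = 20
ES_E = max(EF_A=4, EF_B=14) = 14; EF_E = 14+6 = 20
ES_F = max(EF_D=20, EF_E=20) = 20; EF_F = 20+6 = 26
ES_G = max(EF_C=27, EF_E=20, EF_F=26) = 27; EF_G = 27+7 = 34
Expected project duration μ = 34 days. Critical path: B → C → G.

Variance along critical path = 5.444 + 7.111 + 9.000 = 21.556; σ = √21.556 = 4.643 days.
Z = (25 − 34) / 4.643 = -1.938
P(T ≤ 25) = Φ(-1.938) ≈ 0.026

0.026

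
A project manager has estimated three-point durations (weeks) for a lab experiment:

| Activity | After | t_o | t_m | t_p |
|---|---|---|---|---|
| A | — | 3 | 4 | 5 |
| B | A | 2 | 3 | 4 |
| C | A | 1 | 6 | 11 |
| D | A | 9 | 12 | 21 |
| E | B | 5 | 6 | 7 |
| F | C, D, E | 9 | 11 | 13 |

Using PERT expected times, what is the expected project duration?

te_A = (3 + 4·4 + 5)/6 = 24/6 = 4
te_B = (2 + 4·3 + 4)/6 = 18/6 = 3
te_C = (1 + 4·6 + 11)/6 = 36/6 = 6
te_D = (9 + 4·12 + 21)/6 = 78/6 = 13
te_E = (5 + 4·6 + 7)/6 = 36/6 = 6
te_F = (9 + 4·11 + 13)/6 = 66/6 = 11

Forward pass:
ES_A = 0; EF_A = 4
ES_B = 4; EF_B = 4+3 = 7
ES_C = 4; EF_C = 4+6 = 10
ES_D = 4; EF_D = 4+13 = 17
ES_E = 7; EF_E = 7+6 = 13
ES_F = max(EF_C=10, EF_D=17, EF_E=13) = 17; EF_F = 17+11 = 28
Expected project duration μ = 28 weeks. Critical path: A → D → F.

28 weeks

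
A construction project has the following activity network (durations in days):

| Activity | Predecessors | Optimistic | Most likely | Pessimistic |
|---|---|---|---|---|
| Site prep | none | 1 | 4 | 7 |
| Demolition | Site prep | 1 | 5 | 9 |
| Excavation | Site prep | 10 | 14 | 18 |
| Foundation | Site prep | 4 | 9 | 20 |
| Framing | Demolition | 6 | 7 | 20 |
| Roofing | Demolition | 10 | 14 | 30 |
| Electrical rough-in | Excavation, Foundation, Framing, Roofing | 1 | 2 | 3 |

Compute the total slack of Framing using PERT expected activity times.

te_Site prep = (1 + 4·4 + 7)/6 = 24/6 = 4
te_Demolition = (1 + 4·5 + 9)/6 = 30/6 = 5
te_Excavation = (10 + 4·14 + 18)/6 = 84/6 = 14
te_Foundation = (4 + 4·9 + 20)/6 = 60/6 = 10
te_Framing = (6 + 4·7 + 20)/6 = 54/6 = 9
te_Roofing = (10 + 4·14 + 30)/6 = 96/6 = 16
te_Electrical rough-in = (1 + 4·2 + 3)/6 = 12/6 = 2

Forward pass:
ES_Site prep = 0; EF_Site prep = 4
ES_Demolition = 4; EF_Demolition = 4+5 = 9
ES_Excavation = 4; EF_Excavation = 4+14 = 18
ES_Foundation = 4; EF_Foundation = 4+10 = 14
ES_Framing = 9; EF_Framing = 9+9 = 18
ES_Roofing = 9; EF_Roofing = 9+16 = 25
ES_Electrical rough-in = max(EF_Excavation=18, EF_Foundation=14, EF_Framing=18, EF_Roofing=25) = 25; EF_Electrical rough-in = 25+2 = 27
Expected project duration μ = 27 days. Critical path: Site prep → Demolition → Roofing → Electrical rough-in.

Backward pass:
LF_Electrical rough-in = 27; LS_Electrical rough-in = 27−2 = 25
LF_Roofing = LS_Electrical rough-in = 25; LS_Roofing = 25−16 = 9
LF_Framing = LS_Electrical rough-in = 25; LS_Framing = 25−9 = 16
LF_Foundation = LS_Electrical rough-in = 25; LS_Foundation = 25−10 = 15
LF_Excavation = LS_Electrical rough-in = 25; LS_Excavation = 25−14 = 11
LF_Demolition = min(LS_Framing=16, LS_Roofing=9) = 9; LS_Demolition = 9−5 = 4
LF_Site prep = min(LS_Demolition=4, LS_Excavation=11, LS_Foundation=15) = 4; LS_Site prep = 4−4 = 0
Slack_Framing = LS_Framing − ES_Framing = 16 − 9 = 7

7 days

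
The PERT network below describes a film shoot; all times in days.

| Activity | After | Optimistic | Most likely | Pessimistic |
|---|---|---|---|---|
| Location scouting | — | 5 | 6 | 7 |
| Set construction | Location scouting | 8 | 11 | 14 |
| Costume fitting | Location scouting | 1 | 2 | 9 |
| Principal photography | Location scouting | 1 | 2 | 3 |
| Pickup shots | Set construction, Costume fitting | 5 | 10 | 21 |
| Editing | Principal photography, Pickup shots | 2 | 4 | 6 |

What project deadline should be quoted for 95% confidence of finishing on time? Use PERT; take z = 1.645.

te_Location scouting = (5 + 4·6 + 7)/6 = 36/6 = 6; σ²_Location scouting = ((7−5)/6)² = 0.111
te_Set construction = (8 + 4·11 + 14)/6 = 66/6 = 11; σ²_Set construction = ((14−8)/6)² = 1.000
te_Costume fitting = (1 + 4·2 + 9)/6 = 18/6 = 3; σ²_Costume fitting = ((9−1)/6)² = 1.778
te_Principal photography = (1 + 4·2 + 3)/6 = 12/6 = 2; σ²_Principal photography = ((3−1)/6)² = 0.111
te_Pickup shots = (5 + 4·10 + 21)/6 = 66/6 = 11; σ²_Pickup shots = ((21−5)/6)² = 7.111
te_Editing = (2 + 4·4 + 6)/6 = 24/6 = 4; σ²_Editing = ((6−2)/6)² = 0.444

Forward pass:
ES_Location scouting = 0; EF_Location scouting = 6
ES_Set construction = 6; EF_Set construction = 6+11 = 17
ES_Costume fitting = 6; EF_Costume fitting = 6+3 = 9
ES_Principal photography = 6; EF_Principal photography = 6+2 = 8
ES_Pickup shots = max(EF_Set construction=17, EF_Costume fitting=9) = 17; EF_Pickup shots = 17+11 = 28
ES_Editing = max(EF_Principal photography=8, EF_Pickup shots=28) = 28; EF_Editing = 28+4 = 32
Expected project duration μ = 32 days. Critical path: Location scouting → Set construction → Pickup shots → Editing.

Variance along critical path = 0.111 + 1.000 + 7.111 + 0.444 = 8.667; σ = 2.944 days.
D = μ + z·σ = 32 + 1.645·2.944 = 36.8 days

36.8 days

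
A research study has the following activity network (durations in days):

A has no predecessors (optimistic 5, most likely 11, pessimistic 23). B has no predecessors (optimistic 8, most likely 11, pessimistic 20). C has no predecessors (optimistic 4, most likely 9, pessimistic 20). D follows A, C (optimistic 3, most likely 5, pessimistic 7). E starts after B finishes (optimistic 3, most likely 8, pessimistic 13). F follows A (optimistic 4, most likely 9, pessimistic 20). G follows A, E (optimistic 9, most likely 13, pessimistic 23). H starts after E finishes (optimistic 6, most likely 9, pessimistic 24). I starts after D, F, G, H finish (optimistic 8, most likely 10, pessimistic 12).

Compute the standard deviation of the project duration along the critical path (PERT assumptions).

3.56 days

te_A = (5 + 4·11 + 23)/6 = 72/6 = 12; σ²_A = ((23−5)/6)² = 9.000
te_B = (8 + 4·11 + 20)/6 = 72/6 = 12; σ²_B = ((20−8)/6)² = 4.000
te_C = (4 + 4·9 + 20)/6 = 60/6 = 10; σ²_C = ((20−4)/6)² = 7.111
te_D = (3 + 4·5 + 7)/6 = 30/6 = 5; σ²_D = ((7−3)/6)² = 0.444
te_E = (3 + 4·8 + 13)/6 = 48/6 = 8; σ²_E = ((13−3)/6)² = 2.778
te_F = (4 + 4·9 + 20)/6 = 60/6 = 10; σ²_F = ((20−4)/6)² = 7.111
te_G = (9 + 4·13 + 23)/6 = 84/6 = 14; σ²_G = ((23−9)/6)² = 5.444
te_H = (6 + 4·9 + 24)/6 = 66/6 = 11; σ²_H = ((24−6)/6)² = 9.000
te_I = (8 + 4·10 + 12)/6 = 60/6 = 10; σ²_I = ((12−8)/6)² = 0.444

Forward pass:
ES_A = 0; EF_A = 12
ES_B = 0; EF_B = 12
ES_C = 0; EF_C = 10
ES_D = max(EF_A=12, EF_C=10) = 12; EF_D = 12+5 = 17
ES_E = 12; EF_E = 12+8 = 20
ES_F = 12; EF_F = 12+10 = 22
ES_G = max(EF_A=12, EF_E=20) = 20; EF_G = 20+14 = 34
ES_H = 20; EF_H = 20+11 = 31
ES_I = max(EF_D=17, EF_F=22, EF_G=34, EF_H=31) = 34; EF_I = 34+10 = 44
Expected project duration μ = 44 days. Critical path: B → E → G → I.

Variance along critical path = 4.000 + 2.778 + 5.444 + 0.444 = 12.667
σ = √12.667 = 3.559 days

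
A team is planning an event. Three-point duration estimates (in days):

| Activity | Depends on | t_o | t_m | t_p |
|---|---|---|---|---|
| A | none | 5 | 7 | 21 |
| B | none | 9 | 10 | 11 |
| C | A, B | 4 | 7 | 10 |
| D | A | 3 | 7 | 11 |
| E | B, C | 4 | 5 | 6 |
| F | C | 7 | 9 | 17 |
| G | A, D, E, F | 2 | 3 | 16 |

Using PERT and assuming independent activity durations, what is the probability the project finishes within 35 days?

0.837

te_A = (5 + 4·7 + 21)/6 = 54/6 = 9; σ²_A = ((21−5)/6)² = 7.111
te_B = (9 + 4·10 + 11)/6 = 60/6 = 10; σ²_B = ((11−9)/6)² = 0.111
te_C = (4 + 4·7 + 10)/6 = 42/6 = 7; σ²_C = ((10−4)/6)² = 1.000
te_D = (3 + 4·7 + 11)/6 = 42/6 = 7; σ²_D = ((11−3)/6)² = 1.778
te_E = (4 + 4·5 + 6)/6 = 30/6 = 5; σ²_E = ((6−4)/6)² = 0.111
te_F = (7 + 4·9 + 17)/6 = 60/6 = 10; σ²_F = ((17−7)/6)² = 2.778
te_G = (2 + 4·3 + 16)/6 = 30/6 = 5; σ²_G = ((16−2)/6)² = 5.444

Forward pass:
ES_A = 0; EF_A = 9
ES_B = 0; EF_B = 10
ES_C = max(EF_A=9, EF_B=10) = 10; EF_C = 10+7 = 17
ES_D = 9; EF_D = 9+7 = 16
ES_E = max(EF_B=10, EF_C=17) = 17; EF_E = 17+5 = 22
ES_F = 17; EF_F = 17+10 = 27
ES_G = max(EF_A=9, EF_D=16, EF_E=22, EF_F=27) = 27; EF_G = 27+5 = 32
Expected project duration μ = 32 days. Critical path: B → C → F → G.

Variance along critical path = 0.111 + 1.000 + 2.778 + 5.444 = 9.333; σ = √9.333 = 3.055 days.
Z = (35 − 32) / 3.055 = 0.982
P(T ≤ 35) = Φ(0.982) ≈ 0.837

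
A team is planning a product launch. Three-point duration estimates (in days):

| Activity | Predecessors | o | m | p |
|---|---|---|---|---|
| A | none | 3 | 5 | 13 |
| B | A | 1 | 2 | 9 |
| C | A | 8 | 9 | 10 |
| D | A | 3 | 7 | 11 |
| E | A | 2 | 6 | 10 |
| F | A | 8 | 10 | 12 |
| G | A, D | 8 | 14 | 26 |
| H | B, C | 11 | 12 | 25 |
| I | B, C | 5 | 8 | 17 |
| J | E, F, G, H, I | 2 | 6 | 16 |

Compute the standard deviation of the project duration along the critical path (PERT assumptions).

te_A = (3 + 4·5 + 13)/6 = 36/6 = 6; σ²_A = ((13−3)/6)² = 2.778
te_B = (1 + 4·2 + 9)/6 = 18/6 = 3; σ²_B = ((9−1)/6)² = 1.778
te_C = (8 + 4·9 + 10)/6 = 54/6 = 9; σ²_C = ((10−8)/6)² = 0.111
te_D = (3 + 4·7 + 11)/6 = 42/6 = 7; σ²_D = ((11−3)/6)² = 1.778
te_E = (2 + 4·6 + 10)/6 = 36/6 = 6; σ²_E = ((10−2)/6)² = 1.778
te_F = (8 + 4·10 + 12)/6 = 60/6 = 10; σ²_F = ((12−8)/6)² = 0.444
te_G = (8 + 4·14 + 26)/6 = 90/6 = 15; σ²_G = ((26−8)/6)² = 9.000
te_H = (11 + 4·12 + 25)/6 = 84/6 = 14; σ²_H = ((25−11)/6)² = 5.444
te_I = (5 + 4·8 + 17)/6 = 54/6 = 9; σ²_I = ((17−5)/6)² = 4.000
te_J = (2 + 4·6 + 16)/6 = 42/6 = 7; σ²_J = ((16−2)/6)² = 5.444

Forward pass:
ES_A = 0; EF_A = 6
ES_B = 6; EF_B = 6+3 = 9
ES_C = 6; EF_C = 6+9 = 15
ES_D = 6; EF_D = 6+7 = 13
ES_E = 6; EF_E = 6+6 = 12
ES_F = 6; EF_F = 6+10 = 16
ES_G = max(EF_A=6, EF_D=13) = 13; EF_G = 13+15 = 28
ES_H = max(EF_B=9, EF_C=15) = 15; EF_H = 15+14 = 29
ES_I = max(EF_B=9, EF_C=15) = 15; EF_I = 15+9 = 24
ES_J = max(EF_E=12, EF_F=16, EF_G=28, EF_H=29, EF_I=24) = 29; EF_J = 29+7 = 36
Expected project duration μ = 36 days. Critical path: A → C → H → J.

Variance along critical path = 2.778 + 0.111 + 5.444 + 5.444 = 13.778
σ = √13.778 = 3.712 days

3.71 days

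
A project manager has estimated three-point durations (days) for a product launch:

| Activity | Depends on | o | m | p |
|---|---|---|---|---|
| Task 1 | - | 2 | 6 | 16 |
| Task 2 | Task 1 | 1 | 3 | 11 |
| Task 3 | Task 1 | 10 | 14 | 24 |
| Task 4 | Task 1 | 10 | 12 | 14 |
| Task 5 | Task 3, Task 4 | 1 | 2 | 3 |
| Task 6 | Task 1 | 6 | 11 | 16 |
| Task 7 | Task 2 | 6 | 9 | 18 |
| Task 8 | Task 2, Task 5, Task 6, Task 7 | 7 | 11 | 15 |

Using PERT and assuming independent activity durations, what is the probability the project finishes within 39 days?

0.868

te_Task 1 = (2 + 4·6 + 16)/6 = 42/6 = 7; σ²_Task 1 = ((16−2)/6)² = 5.444
te_Task 2 = (1 + 4·3 + 11)/6 = 24/6 = 4; σ²_Task 2 = ((11−1)/6)² = 2.778
te_Task 3 = (10 + 4·14 + 24)/6 = 90/6 = 15; σ²_Task 3 = ((24−10)/6)² = 5.444
te_Task 4 = (10 + 4·12 + 14)/6 = 72/6 = 12; σ²_Task 4 = ((14−10)/6)² = 0.444
te_Task 5 = (1 + 4·2 + 3)/6 = 12/6 = 2; σ²_Task 5 = ((3−1)/6)² = 0.111
te_Task 6 = (6 + 4·11 + 16)/6 = 66/6 = 11; σ²_Task 6 = ((16−6)/6)² = 2.778
te_Task 7 = (6 + 4·9 + 18)/6 = 60/6 = 10; σ²_Task 7 = ((18−6)/6)² = 4.000
te_Task 8 = (7 + 4·11 + 15)/6 = 66/6 = 11; σ²_Task 8 = ((15−7)/6)² = 1.778

Forward pass:
ES_Task 1 = 0; EF_Task 1 = 7
ES_Task 2 = 7; EF_Task 2 = 7+4 = 11
ES_Task 3 = 7; EF_Task 3 = 7+15 = 22
ES_Task 4 = 7; EF_Task 4 = 7+12 = 19
ES_Task 5 = max(EF_Task 3=22, EF_Task 4=19) = 22; EF_Task 5 = 22+2 = 24
ES_Task 6 = 7; EF_Task 6 = 7+11 = 18
ES_Task 7 = 11; EF_Task 7 = 11+10 = 21
ES_Task 8 = max(EF_Task 2=11, EF_Task 5=24, EF_Task 6=18, EF_Task 7=21) = 24; EF_Task 8 = 24+11 = 35
Expected project duration μ = 35 days. Critical path: Task 1 → Task 3 → Task 5 → Task 8.

Variance along critical path = 5.444 + 5.444 + 0.111 + 1.778 = 12.778; σ = √12.778 = 3.575 days.
Z = (39 − 35) / 3.575 = 1.119
P(T ≤ 39) = Φ(1.119) ≈ 0.868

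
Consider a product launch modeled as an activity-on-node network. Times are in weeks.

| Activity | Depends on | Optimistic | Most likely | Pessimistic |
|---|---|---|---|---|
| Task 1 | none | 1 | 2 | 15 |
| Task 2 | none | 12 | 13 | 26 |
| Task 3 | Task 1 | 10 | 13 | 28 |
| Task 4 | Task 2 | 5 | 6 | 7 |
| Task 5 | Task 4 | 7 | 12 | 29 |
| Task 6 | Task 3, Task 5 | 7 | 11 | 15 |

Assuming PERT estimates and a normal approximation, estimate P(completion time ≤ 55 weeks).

0.976

te_Task 1 = (1 + 4·2 + 15)/6 = 24/6 = 4; σ²_Task 1 = ((15−1)/6)² = 5.444
te_Task 2 = (12 + 4·13 + 26)/6 = 90/6 = 15; σ²_Task 2 = ((26−12)/6)² = 5.444
te_Task 3 = (10 + 4·13 + 28)/6 = 90/6 = 15; σ²_Task 3 = ((28−10)/6)² = 9.000
te_Task 4 = (5 + 4·6 + 7)/6 = 36/6 = 6; σ²_Task 4 = ((7−5)/6)² = 0.111
te_Task 5 = (7 + 4·12 + 29)/6 = 84/6 = 14; σ²_Task 5 = ((29−7)/6)² = 13.444
te_Task 6 = (7 + 4·11 + 15)/6 = 66/6 = 11; σ²_Task 6 = ((15−7)/6)² = 1.778

Forward pass:
ES_Task 1 = 0; EF_Task 1 = 4
ES_Task 2 = 0; EF_Task 2 = 15
ES_Task 3 = 4; EF_Task 3 = 4+15 = 19
ES_Task 4 = 15; EF_Task 4 = 15+6 = 21
ES_Task 5 = 21; EF_Task 5 = 21+14 = 35
ES_Task 6 = max(EF_Task 3=19, EF_Task 5=35) = 35; EF_Task 6 = 35+11 = 46
Expected project duration μ = 46 weeks. Critical path: Task 2 → Task 4 → Task 5 → Task 6.

Variance along critical path = 5.444 + 0.111 + 13.444 + 1.778 = 20.778; σ = √20.778 = 4.558 weeks.
Z = (55 − 46) / 4.558 = 1.974
P(T ≤ 55) = Φ(1.974) ≈ 0.976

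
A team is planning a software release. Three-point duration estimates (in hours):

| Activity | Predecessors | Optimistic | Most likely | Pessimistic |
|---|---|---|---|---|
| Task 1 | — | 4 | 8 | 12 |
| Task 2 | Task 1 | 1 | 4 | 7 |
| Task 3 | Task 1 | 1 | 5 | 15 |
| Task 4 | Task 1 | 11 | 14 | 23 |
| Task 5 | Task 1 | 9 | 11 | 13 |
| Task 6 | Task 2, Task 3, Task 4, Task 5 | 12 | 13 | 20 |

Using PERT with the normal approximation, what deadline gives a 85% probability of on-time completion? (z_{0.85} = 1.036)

te_Task 1 = (4 + 4·8 + 12)/6 = 48/6 = 8; σ²_Task 1 = ((12−4)/6)² = 1.778
te_Task 2 = (1 + 4·4 + 7)/6 = 24/6 = 4; σ²_Task 2 = ((7−1)/6)² = 1.000
te_Task 3 = (1 + 4·5 + 15)/6 = 36/6 = 6; σ²_Task 3 = ((15−1)/6)² = 5.444
te_Task 4 = (11 + 4·14 + 23)/6 = 90/6 = 15; σ²_Task 4 = ((23−11)/6)² = 4.000
te_Task 5 = (9 + 4·11 + 13)/6 = 66/6 = 11; σ²_Task 5 = ((13−9)/6)² = 0.444
te_Task 6 = (12 + 4·13 + 20)/6 = 84/6 = 14; σ²_Task 6 = ((20−12)/6)² = 1.778

Forward pass:
ES_Task 1 = 0; EF_Task 1 = 8
ES_Task 2 = 8; EF_Task 2 = 8+4 = 12
ES_Task 3 = 8; EF_Task 3 = 8+6 = 14
ES_Task 4 = 8; EF_Task 4 = 8+15 = 23
ES_Task 5 = 8; EF_Task 5 = 8+11 = 19
ES_Task 6 = max(EF_Task 2=12, EF_Task 3=14, EF_Task 4=23, EF_Task 5=19) = 23; EF_Task 6 = 23+14 = 37
Expected project duration μ = 37 hours. Critical path: Task 1 → Task 4 → Task 6.

Variance along critical path = 1.778 + 4.000 + 1.778 = 7.556; σ = 2.749 hours.
D = μ + z·σ = 37 + 1.036·2.749 = 39.8 hours

39.8 hours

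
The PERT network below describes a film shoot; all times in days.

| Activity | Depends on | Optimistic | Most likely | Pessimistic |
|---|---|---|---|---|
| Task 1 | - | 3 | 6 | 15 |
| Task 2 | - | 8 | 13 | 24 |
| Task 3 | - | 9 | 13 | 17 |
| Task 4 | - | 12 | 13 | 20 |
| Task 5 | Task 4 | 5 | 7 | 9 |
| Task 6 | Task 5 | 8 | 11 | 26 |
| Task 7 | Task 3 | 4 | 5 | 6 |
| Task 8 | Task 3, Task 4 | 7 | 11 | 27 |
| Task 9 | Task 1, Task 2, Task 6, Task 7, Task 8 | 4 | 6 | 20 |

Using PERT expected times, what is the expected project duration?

te_Task 1 = (3 + 4·6 + 15)/6 = 42/6 = 7
te_Task 2 = (8 + 4·13 + 24)/6 = 84/6 = 14
te_Task 3 = (9 + 4·13 + 17)/6 = 78/6 = 13
te_Task 4 = (12 + 4·13 + 20)/6 = 84/6 = 14
te_Task 5 = (5 + 4·7 + 9)/6 = 42/6 = 7
te_Task 6 = (8 + 4·11 + 26)/6 = 78/6 = 13
te_Task 7 = (4 + 4·5 + 6)/6 = 30/6 = 5
te_Task 8 = (7 + 4·11 + 27)/6 = 78/6 = 13
te_Task 9 = (4 + 4·6 + 20)/6 = 48/6 = 8

Forward pass:
ES_Task 1 = 0; EF_Task 1 = 7
ES_Task 2 = 0; EF_Task 2 = 14
ES_Task 3 = 0; EF_Task 3 = 13
ES_Task 4 = 0; EF_Task 4 = 14
ES_Task 5 = 14; EF_Task 5 = 14+7 = 21
ES_Task 6 = 21; EF_Task 6 = 21+13 = 34
ES_Task 7 = 13; EF_Task 7 = 13+5 = 18
ES_Task 8 = max(EF_Task 3=13, EF_Task 4=14) = 14; EF_Task 8 = 14+13 = 27
ES_Task 9 = max(EF_Task 1=7, EF_Task 2=14, EF_Task 6=34, EF_Task 7=18, EF_Task 8=27) = 34; EF_Task 9 = 34+8 = 42
Expected project duration μ = 42 days. Critical path: Task 4 → Task 5 → Task 6 → Task 9.

42 days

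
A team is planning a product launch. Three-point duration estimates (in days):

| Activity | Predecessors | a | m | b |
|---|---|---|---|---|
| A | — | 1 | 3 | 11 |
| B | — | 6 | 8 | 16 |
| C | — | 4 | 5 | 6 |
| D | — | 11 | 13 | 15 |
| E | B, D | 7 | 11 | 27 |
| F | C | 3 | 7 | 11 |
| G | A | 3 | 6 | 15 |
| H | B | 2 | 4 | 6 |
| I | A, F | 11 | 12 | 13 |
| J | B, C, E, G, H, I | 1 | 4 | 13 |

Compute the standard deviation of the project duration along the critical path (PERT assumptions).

te_A = (1 + 4·3 + 11)/6 = 24/6 = 4; σ²_A = ((11−1)/6)² = 2.778
te_B = (6 + 4·8 + 16)/6 = 54/6 = 9; σ²_B = ((16−6)/6)² = 2.778
te_C = (4 + 4·5 + 6)/6 = 30/6 = 5; σ²_C = ((6−4)/6)² = 0.111
te_D = (11 + 4·13 + 15)/6 = 78/6 = 13; σ²_D = ((15−11)/6)² = 0.444
te_E = (7 + 4·11 + 27)/6 = 78/6 = 13; σ²_E = ((27−7)/6)² = 11.111
te_F = (3 + 4·7 + 11)/6 = 42/6 = 7; σ²_F = ((11−3)/6)² = 1.778
te_G = (3 + 4·6 + 15)/6 = 42/6 = 7; σ²_G = ((15−3)/6)² = 4.000
te_H = (2 + 4·4 + 6)/6 = 24/6 = 4; σ²_H = ((6−2)/6)² = 0.444
te_I = (11 + 4·12 + 13)/6 = 72/6 = 12; σ²_I = ((13−11)/6)² = 0.111
te_J = (1 + 4·4 + 13)/6 = 30/6 = 5; σ²_J = ((13−1)/6)² = 4.000

Forward pass:
ES_A = 0; EF_A = 4
ES_B = 0; EF_B = 9
ES_C = 0; EF_C = 5
ES_D = 0; EF_D = 13
ES_E = max(EF_B=9, EF_D=13) = 13; EF_E = 13+13 = 26
ES_F = 5; EF_F = 5+7 = 12
ES_G = 4; EF_G = 4+7 = 11
ES_H = 9; EF_H = 9+4 = 13
ES_I = max(EF_A=4, EF_F=12) = 12; EF_I = 12+12 = 24
ES_J = max(EF_B=9, EF_C=5, EF_E=26, EF_G=11, EF_H=13, EF_I=24) = 26; EF_J = 26+5 = 31
Expected project duration μ = 31 days. Critical path: D → E → J.

Variance along critical path = 0.444 + 11.111 + 4.000 = 15.556
σ = √15.556 = 3.944 days

3.94 days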